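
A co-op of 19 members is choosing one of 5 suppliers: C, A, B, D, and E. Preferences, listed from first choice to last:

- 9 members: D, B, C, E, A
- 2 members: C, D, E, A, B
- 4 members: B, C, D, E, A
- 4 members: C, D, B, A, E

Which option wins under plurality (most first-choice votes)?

First-place votes: C 6, A 0, B 4, D 9, E 0.
D has the most first-place votes.

D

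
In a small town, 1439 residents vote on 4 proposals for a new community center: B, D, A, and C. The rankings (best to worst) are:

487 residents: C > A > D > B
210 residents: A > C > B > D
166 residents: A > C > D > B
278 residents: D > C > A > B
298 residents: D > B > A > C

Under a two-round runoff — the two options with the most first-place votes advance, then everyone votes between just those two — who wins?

C

Round 1 first-place votes: B 0, D 576, A 376, C 487.
D and C advance.
Runoff: D is preferred to C by 576 voters; C by 863.
C wins the runoff.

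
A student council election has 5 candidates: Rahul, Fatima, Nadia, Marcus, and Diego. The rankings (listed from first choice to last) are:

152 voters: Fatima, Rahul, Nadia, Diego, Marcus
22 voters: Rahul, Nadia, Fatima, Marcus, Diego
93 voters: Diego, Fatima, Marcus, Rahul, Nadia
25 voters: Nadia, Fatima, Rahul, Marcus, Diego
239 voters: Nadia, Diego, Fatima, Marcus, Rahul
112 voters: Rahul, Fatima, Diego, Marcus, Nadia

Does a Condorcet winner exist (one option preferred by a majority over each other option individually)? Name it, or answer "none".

Checking pairwise contests:
Fatima beats Rahul 509–134.
Diego beats Fatima 332–311.
Rahul beats Nadia 379–264.
Fatima beats Marcus 643–0.
Nadia beats Diego 438–205.
Every option loses at least one head-to-head, so there is no Condorcet winner.

none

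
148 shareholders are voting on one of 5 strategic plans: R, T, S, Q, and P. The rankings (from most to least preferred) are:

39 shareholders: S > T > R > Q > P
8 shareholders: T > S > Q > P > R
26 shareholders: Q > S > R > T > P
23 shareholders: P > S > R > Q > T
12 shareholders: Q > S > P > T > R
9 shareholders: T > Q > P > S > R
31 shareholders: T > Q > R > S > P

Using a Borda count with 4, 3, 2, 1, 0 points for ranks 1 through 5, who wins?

S

R: 39·2 + 8·0 + 26·2 + 23·2 + 12·0 + 9·0 + 31·2 = 238
T: 39·3 + 8·4 + 26·1 + 23·0 + 12·1 + 9·4 + 31·4 = 347
S: 39·4 + 8·3 + 26·3 + 23·3 + 12·3 + 9·1 + 31·1 = 403
Q: 39·1 + 8·2 + 26·4 + 23·1 + 12·4 + 9·3 + 31·3 = 350
P: 39·0 + 8·1 + 26·0 + 23·4 + 12·2 + 9·2 + 31·0 = 142
S has the highest Borda score (403).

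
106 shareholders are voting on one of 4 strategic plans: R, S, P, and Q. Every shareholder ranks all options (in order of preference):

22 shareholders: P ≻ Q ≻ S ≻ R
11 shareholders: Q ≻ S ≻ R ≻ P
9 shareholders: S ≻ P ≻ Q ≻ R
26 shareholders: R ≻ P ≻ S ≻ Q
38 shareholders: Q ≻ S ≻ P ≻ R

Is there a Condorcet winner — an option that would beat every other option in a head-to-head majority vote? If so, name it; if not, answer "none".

Checking pairwise contests:
S beats R 80–26.
Q beats S 71–35.
S beats P 58–48.
P beats Q 57–49.
Every option loses at least one head-to-head, so there is no Condorcet winner.

none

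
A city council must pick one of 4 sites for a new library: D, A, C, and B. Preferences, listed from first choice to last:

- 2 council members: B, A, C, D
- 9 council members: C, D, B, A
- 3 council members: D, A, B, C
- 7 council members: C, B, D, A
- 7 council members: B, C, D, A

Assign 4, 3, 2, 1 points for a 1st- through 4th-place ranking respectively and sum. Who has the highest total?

D: 2·1 + 9·3 + 3·4 + 7·2 + 7·2 = 69
A: 2·3 + 9·1 + 3·3 + 7·1 + 7·1 = 38
C: 2·2 + 9·4 + 3·1 + 7·4 + 7·3 = 92
B: 2·4 + 9·2 + 3·2 + 7·3 + 7·4 = 81
C has the highest Borda score (92).

C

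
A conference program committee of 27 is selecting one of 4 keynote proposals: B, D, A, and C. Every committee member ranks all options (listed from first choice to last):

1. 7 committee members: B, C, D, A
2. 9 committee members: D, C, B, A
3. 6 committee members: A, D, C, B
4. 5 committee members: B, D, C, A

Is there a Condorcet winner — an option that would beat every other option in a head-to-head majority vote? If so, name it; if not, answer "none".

D

D vs B: 15–12 for D.
D vs A: 21–6 for D.
D vs C: 20–7 for D.
D beats every other option head-to-head.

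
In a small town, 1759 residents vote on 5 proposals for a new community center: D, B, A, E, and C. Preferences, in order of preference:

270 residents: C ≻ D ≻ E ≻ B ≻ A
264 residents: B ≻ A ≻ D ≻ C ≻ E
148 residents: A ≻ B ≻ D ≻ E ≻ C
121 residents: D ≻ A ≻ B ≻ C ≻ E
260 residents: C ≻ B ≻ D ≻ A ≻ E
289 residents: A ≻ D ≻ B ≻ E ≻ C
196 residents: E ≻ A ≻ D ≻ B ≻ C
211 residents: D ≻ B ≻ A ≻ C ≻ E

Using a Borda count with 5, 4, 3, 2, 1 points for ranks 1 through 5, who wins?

D: 270·4 + 264·3 + 148·3 + 121·5 + 260·3 + 289·4 + 196·3 + 211·5 = 6500
B: 270·2 + 264·5 + 148·4 + 121·3 + 260·4 + 289·3 + 196·2 + 211·4 = 5958
A: 270·1 + 264·4 + 148·5 + 121·4 + 260·2 + 289·5 + 196·4 + 211·3 = 5932
E: 270·3 + 264·1 + 148·2 + 121·1 + 260·1 + 289·2 + 196·5 + 211·1 = 3520
C: 270·5 + 264·2 + 148·1 + 121·2 + 260·5 + 289·1 + 196·1 + 211·2 = 4475
D has the highest Borda score (6500).

D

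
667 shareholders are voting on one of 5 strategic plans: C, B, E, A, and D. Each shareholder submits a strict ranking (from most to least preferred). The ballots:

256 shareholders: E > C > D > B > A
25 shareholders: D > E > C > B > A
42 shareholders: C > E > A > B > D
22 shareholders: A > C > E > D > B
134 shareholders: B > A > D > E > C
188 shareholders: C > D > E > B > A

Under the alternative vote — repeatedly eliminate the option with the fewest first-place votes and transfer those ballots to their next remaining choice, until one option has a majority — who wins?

Round 1: C 230, B 134, E 256, A 22, D 25. Eliminate A.
Round 2: C 252, B 134, E 256, D 25. Eliminate D.
Round 3: C 252, B 134, E 281. Eliminate B.
Round 4: C 252, E 415. E has a majority.

E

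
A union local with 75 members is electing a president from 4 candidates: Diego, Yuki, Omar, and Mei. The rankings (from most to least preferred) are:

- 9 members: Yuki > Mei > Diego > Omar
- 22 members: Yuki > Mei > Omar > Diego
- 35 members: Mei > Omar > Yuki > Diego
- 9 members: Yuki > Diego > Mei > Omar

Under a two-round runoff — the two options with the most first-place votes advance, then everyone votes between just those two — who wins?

Round 1 first-place votes: Diego 0, Yuki 40, Omar 0, Mei 35.
Yuki and Mei advance.
Runoff: Yuki is preferred to Mei by 40 voters; Mei by 35.
Yuki wins the runoff.

Yuki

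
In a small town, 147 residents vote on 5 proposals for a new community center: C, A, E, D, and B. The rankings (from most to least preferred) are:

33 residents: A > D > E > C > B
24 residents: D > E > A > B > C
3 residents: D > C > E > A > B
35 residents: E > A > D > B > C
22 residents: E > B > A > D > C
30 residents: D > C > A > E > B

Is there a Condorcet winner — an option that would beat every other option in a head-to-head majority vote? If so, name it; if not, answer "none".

none

Checking pairwise contests:
A beats C 114–33.
E beats A 84–63.
D beats E 90–57.
A beats D 90–57.
A beats B 125–22.
Every option loses at least one head-to-head, so there is no Condorcet winner.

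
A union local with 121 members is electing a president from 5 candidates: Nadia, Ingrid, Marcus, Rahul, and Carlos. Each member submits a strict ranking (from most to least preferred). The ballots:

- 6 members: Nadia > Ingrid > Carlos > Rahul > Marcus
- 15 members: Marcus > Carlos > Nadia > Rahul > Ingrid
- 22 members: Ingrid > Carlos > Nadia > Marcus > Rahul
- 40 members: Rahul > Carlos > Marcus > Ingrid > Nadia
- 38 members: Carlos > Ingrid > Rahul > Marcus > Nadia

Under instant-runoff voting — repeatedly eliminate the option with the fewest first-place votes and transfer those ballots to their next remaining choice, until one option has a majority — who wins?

Carlos

Round 1: Nadia 6, Ingrid 22, Marcus 15, Rahul 40, Carlos 38. Eliminate Nadia.
Round 2: Ingrid 28, Marcus 15, Rahul 40, Carlos 38. Eliminate Marcus.
Round 3: Ingrid 28, Rahul 40, Carlos 53. Eliminate Ingrid.
Round 4: Rahul 40, Carlos 81. Carlos has a majority.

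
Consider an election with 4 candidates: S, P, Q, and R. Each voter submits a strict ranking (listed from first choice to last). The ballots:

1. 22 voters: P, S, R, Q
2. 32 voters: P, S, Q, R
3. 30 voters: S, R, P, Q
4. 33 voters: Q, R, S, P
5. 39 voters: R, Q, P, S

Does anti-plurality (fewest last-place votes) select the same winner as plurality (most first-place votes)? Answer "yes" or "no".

no

Anti-plurality — last-place votes: S 39, P 33, Q 52, R 32. Winner: R.
Plurality — first-place votes: S 30, P 54, Q 33, R 39. Winner: P.
The two methods disagree.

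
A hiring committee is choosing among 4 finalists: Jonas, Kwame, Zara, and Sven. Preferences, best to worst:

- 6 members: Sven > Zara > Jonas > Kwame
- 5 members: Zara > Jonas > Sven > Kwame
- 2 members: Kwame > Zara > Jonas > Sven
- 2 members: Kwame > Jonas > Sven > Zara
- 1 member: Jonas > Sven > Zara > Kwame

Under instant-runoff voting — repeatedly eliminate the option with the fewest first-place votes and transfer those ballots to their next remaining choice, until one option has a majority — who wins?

Sven

Round 1: Jonas 1, Kwame 4, Zara 5, Sven 6. Eliminate Jonas.
Round 2: Kwame 4, Zara 5, Sven 7. Eliminate Kwame.
Round 3: Zara 7, Sven 9. Sven has a majority.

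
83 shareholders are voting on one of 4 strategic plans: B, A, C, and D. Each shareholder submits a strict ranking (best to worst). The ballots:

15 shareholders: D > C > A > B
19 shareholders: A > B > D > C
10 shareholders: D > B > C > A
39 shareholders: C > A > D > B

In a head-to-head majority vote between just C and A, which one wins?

C

Voters preferring C to A: 64; preferring A to C: 19.
C wins the head-to-head.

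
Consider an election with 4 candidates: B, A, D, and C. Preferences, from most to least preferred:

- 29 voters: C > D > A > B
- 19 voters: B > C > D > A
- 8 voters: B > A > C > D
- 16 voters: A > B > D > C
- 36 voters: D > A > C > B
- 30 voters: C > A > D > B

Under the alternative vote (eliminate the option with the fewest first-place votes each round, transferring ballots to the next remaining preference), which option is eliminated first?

Round 1: B 27, A 16, D 36, C 59. Eliminate A.

A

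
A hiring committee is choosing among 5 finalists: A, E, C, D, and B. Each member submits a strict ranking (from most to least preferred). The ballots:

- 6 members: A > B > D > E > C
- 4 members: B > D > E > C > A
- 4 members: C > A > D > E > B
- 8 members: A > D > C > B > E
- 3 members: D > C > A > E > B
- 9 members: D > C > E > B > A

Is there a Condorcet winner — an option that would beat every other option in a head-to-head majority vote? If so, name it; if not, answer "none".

none

Checking pairwise contests:
C beats A 20–14.
A beats E 21–13.
D beats C 30–4.
A beats D 18–16.
A beats B 21–13.
Every option loses at least one head-to-head, so there is no Condorcet winner.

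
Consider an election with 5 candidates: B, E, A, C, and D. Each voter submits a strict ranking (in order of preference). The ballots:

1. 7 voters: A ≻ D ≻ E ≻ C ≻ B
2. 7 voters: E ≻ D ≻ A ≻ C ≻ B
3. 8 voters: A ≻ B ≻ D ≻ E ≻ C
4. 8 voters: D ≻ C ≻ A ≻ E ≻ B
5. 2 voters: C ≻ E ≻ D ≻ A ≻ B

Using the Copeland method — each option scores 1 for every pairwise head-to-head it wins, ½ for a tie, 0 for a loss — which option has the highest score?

D

B: loses to E, A, C, and D → score 0.
E: beats B and C; loses to A and D → score 2.
A: beats B, E, and C; loses to D → score 3.
C: beats B; loses to E, A, and D → score 1.
D: beats B, E, A, and C → score 4.
D has the best pairwise record.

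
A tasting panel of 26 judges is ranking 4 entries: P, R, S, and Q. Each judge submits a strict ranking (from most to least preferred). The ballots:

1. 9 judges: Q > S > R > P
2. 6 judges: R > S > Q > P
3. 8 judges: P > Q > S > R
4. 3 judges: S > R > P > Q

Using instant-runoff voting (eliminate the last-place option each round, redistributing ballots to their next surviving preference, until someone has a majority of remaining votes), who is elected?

Round 1: P 8, R 6, S 3, Q 9. Eliminate S.
Round 2: P 8, R 9, Q 9. Eliminate P.
Round 3: R 9, Q 17. Q has a majority.

Q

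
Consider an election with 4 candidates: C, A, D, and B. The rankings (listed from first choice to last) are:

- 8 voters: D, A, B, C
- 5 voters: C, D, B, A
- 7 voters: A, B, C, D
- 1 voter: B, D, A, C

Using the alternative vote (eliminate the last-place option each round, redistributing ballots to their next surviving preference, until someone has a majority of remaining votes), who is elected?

Round 1: C 5, A 7, D 8, B 1. Eliminate B.
Round 2: C 5, A 7, D 9. Eliminate C.
Round 3: A 7, D 14. D has a majority.

D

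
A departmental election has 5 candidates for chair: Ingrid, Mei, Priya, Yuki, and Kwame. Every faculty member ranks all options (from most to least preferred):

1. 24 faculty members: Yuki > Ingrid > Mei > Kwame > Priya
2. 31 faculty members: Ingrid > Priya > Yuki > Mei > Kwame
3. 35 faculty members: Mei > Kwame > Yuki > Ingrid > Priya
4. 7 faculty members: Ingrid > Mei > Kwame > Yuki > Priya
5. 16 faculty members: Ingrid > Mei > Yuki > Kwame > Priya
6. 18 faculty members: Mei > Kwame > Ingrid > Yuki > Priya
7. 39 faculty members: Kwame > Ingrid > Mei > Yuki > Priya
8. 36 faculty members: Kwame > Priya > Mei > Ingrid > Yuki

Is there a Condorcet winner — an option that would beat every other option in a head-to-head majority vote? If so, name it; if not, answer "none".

Checking pairwise contests:
Kwame beats Ingrid 128–78.
Ingrid beats Mei 117–89.
Ingrid beats Priya 170–36.
Ingrid beats Yuki 147–59.
Mei beats Kwame 131–75.
Every option loses at least one head-to-head, so there is no Condorcet winner.

none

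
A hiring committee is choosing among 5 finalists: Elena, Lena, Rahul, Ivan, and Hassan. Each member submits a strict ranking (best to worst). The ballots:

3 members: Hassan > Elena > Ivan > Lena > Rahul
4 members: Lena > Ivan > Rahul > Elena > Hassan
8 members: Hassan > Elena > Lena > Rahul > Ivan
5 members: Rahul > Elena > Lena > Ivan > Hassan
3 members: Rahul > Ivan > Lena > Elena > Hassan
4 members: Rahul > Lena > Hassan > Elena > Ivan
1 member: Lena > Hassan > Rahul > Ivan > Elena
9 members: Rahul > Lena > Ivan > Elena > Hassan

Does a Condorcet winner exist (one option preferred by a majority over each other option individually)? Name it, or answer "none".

Rahul vs Elena: 26–11 for Rahul.
Rahul vs Lena: 21–16 for Rahul.
Rahul vs Ivan: 30–7 for Rahul.
Rahul vs Hassan: 25–12 for Rahul.
Rahul beats every other option head-to-head.

Rahul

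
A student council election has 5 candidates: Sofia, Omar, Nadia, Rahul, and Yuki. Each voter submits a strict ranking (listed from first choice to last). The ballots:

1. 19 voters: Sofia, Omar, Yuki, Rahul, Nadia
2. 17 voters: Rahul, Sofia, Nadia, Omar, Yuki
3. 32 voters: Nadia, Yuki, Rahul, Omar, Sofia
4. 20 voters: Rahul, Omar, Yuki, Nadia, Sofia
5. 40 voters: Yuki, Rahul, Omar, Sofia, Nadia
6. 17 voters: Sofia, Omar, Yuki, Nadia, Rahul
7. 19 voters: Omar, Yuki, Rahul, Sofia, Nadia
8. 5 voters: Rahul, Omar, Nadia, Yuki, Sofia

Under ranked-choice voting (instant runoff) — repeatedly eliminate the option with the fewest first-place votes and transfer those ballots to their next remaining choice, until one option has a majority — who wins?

Yuki

Round 1: Sofia 36, Omar 19, Nadia 32, Rahul 42, Yuki 40. Eliminate Omar.
Round 2: Sofia 36, Nadia 32, Rahul 42, Yuki 59. Eliminate Nadia.
Round 3: Sofia 36, Rahul 42, Yuki 91. Yuki has a majority.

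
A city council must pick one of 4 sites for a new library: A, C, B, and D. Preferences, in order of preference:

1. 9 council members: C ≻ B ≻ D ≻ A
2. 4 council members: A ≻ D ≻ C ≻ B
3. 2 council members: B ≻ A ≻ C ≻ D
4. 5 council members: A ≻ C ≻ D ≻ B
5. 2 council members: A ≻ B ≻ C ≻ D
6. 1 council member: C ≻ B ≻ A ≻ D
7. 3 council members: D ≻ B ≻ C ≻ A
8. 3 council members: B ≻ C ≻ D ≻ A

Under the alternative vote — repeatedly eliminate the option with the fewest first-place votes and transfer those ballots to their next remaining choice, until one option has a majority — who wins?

C

Round 1: A 11, C 10, B 5, D 3. Eliminate D.
Round 2: A 11, C 10, B 8. Eliminate B.
Round 3: A 13, C 16. C has a majority.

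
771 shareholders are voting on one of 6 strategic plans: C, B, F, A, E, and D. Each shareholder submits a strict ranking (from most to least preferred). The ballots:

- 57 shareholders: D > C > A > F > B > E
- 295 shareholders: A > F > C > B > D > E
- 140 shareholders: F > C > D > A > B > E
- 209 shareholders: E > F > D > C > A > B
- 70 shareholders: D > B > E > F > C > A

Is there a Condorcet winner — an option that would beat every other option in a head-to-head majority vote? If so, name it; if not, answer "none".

F

F vs C: 714–57 for F.
F vs B: 701–70 for F.
F vs A: 419–352 for F.
F vs E: 492–279 for F.
F vs D: 644–127 for F.
F beats every other option head-to-head.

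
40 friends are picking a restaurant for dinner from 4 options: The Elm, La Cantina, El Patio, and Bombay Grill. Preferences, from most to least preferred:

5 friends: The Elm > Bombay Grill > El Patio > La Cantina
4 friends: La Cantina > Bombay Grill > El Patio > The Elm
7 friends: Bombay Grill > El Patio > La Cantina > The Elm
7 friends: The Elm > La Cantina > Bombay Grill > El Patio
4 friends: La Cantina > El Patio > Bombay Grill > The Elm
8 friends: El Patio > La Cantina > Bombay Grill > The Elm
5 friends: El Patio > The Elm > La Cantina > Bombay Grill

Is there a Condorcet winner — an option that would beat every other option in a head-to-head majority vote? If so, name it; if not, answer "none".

Checking pairwise contests:
La Cantina beats The Elm 23–17.
El Patio beats La Cantina 25–15.
Bombay Grill beats El Patio 23–17.
La Cantina beats Bombay Grill 28–12.
Every option loses at least one head-to-head, so there is no Condorcet winner.

none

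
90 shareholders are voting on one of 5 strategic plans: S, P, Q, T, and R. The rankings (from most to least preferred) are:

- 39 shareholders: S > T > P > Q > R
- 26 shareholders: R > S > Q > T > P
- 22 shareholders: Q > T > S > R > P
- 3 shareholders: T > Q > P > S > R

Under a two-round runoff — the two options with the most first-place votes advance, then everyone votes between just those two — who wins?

Round 1 first-place votes: S 39, P 0, Q 22, T 3, R 26.
S and R advance.
Runoff: S is preferred to R by 64 voters; R by 26.
S wins the runoff.

S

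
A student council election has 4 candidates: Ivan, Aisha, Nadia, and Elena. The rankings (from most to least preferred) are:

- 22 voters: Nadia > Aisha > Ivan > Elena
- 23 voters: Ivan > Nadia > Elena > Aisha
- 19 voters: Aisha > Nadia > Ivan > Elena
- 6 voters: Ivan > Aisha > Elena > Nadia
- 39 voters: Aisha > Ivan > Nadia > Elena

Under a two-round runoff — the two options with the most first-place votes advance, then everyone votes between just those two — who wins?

Round 1 first-place votes: Ivan 29, Aisha 58, Nadia 22, Elena 0.
Aisha and Ivan advance.
Runoff: Aisha is preferred to Ivan by 80 voters; Ivan by 29.
Aisha wins the runoff.

Aisha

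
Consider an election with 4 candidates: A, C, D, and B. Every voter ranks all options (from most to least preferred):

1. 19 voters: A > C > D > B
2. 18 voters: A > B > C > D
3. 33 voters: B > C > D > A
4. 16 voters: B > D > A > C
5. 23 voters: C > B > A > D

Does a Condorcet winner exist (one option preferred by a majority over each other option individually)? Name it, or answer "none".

B

B vs A: 72–37 for B.
B vs C: 67–42 for B.
B vs D: 90–19 for B.
B beats every other option head-to-head.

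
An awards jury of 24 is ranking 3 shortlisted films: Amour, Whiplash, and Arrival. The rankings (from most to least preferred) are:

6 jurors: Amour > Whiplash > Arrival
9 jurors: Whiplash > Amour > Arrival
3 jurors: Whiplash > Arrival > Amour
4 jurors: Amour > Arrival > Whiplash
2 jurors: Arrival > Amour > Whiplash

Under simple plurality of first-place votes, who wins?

First-place votes: Amour 10, Whiplash 12, Arrival 2.
Whiplash has the most first-place votes.

Whiplash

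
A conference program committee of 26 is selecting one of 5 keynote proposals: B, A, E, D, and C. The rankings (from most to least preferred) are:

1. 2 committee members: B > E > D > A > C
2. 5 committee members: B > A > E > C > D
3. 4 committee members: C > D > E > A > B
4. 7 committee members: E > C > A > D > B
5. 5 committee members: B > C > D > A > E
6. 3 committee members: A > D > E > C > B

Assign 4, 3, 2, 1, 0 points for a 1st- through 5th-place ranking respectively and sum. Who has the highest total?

C

B: 2·4 + 5·4 + 4·0 + 7·0 + 5·4 + 3·0 = 48
A: 2·1 + 5·3 + 4·1 + 7·2 + 5·1 + 3·4 = 52
E: 2·3 + 5·2 + 4·2 + 7·4 + 5·0 + 3·2 = 58
D: 2·2 + 5·0 + 4·3 + 7·1 + 5·2 + 3·3 = 42
C: 2·0 + 5·1 + 4·4 + 7·3 + 5·3 + 3·1 = 60
C has the highest Borda score (60).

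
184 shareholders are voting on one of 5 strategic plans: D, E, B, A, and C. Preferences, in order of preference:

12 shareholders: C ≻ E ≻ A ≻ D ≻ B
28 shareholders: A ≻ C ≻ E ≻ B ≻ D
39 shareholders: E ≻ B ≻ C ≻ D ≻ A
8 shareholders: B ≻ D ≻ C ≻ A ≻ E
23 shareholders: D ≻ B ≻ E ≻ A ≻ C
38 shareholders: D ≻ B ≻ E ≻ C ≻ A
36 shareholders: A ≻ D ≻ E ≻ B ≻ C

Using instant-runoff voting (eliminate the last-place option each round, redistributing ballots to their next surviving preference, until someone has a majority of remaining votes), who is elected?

D

Round 1: D 61, E 39, B 8, A 64, C 12. Eliminate B.
Round 2: D 69, E 39, A 64, C 12. Eliminate C.
Round 3: D 69, E 51, A 64. Eliminate E.
Round 4: D 108, A 76. D has a majority.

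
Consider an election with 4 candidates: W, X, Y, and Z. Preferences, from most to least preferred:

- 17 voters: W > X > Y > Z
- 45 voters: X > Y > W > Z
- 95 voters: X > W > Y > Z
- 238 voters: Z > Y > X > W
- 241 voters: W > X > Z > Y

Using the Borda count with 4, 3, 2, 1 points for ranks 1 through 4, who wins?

W: 17·4 + 45·2 + 95·3 + 238·1 + 241·4 = 1645
X: 17·3 + 45·4 + 95·4 + 238·2 + 241·3 = 1810
Y: 17·2 + 45·3 + 95·2 + 238·3 + 241·1 = 1314
Z: 17·1 + 45·1 + 95·1 + 238·4 + 241·2 = 1591
X has the highest Borda score (1810).

X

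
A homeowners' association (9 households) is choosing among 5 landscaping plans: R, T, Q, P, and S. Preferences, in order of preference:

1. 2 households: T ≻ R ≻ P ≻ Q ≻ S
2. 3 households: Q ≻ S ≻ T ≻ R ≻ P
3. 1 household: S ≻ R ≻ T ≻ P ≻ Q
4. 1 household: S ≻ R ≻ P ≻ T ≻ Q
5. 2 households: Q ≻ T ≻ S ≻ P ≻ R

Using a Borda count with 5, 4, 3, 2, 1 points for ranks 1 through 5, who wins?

T

R: 2·4 + 3·2 + 1·4 + 1·4 + 2·1 = 24
T: 2·5 + 3·3 + 1·3 + 1·2 + 2·4 = 32
Q: 2·2 + 3·5 + 1·1 + 1·1 + 2·5 = 31
P: 2·3 + 3·1 + 1·2 + 1·3 + 2·2 = 18
S: 2·1 + 3·4 + 1·5 + 1·5 + 2·3 = 30
T has the highest Borda score (32).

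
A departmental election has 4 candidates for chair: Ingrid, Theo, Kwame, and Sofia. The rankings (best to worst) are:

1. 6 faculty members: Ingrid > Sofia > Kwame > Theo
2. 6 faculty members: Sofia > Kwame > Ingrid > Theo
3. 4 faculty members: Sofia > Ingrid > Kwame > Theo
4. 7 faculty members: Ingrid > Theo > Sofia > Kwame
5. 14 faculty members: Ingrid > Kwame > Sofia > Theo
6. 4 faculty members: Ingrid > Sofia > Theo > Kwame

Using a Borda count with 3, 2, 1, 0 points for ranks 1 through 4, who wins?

Ingrid

Ingrid: 6·3 + 6·1 + 4·2 + 7·3 + 14·3 + 4·3 = 107
Theo: 6·0 + 6·0 + 4·0 + 7·2 + 14·0 + 4·1 = 18
Kwame: 6·1 + 6·2 + 4·1 + 7·0 + 14·2 + 4·0 = 50
Sofia: 6·2 + 6·3 + 4·3 + 7·1 + 14·1 + 4·2 = 71
Ingrid has the highest Borda score (107).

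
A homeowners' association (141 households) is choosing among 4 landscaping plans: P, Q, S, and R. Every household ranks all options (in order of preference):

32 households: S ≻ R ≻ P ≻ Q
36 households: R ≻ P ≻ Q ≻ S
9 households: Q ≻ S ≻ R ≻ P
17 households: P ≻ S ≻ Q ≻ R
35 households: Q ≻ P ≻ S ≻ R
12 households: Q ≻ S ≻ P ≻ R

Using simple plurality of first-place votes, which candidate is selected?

Q

First-place votes: P 17, Q 56, S 32, R 36.
Q has the most first-place votes.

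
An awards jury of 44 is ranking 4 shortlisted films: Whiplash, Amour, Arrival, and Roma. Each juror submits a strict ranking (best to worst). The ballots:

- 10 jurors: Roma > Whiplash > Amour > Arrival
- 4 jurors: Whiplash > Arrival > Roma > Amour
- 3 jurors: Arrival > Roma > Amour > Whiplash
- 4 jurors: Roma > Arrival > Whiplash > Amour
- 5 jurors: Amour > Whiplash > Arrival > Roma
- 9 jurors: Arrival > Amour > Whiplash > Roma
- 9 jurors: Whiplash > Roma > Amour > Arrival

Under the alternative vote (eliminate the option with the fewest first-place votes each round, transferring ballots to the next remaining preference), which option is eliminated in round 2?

Round 1: Whiplash 13, Amour 5, Arrival 12, Roma 14. Eliminate Amour.
Round 2: Whiplash 18, Arrival 12, Roma 14. Eliminate Arrival.

Arrival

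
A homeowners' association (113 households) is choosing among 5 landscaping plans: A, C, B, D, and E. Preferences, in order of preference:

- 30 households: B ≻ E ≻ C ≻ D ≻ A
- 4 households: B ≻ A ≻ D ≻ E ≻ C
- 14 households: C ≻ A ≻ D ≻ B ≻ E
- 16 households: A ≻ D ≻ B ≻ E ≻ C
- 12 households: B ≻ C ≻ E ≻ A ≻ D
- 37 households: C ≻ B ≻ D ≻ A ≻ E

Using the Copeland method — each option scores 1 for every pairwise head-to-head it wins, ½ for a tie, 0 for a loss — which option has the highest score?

B

A: beats E; loses to C, B, and D → score 1.
C: beats A, D, and E; loses to B → score 3.
B: beats A, C, D, and E → score 4.
D: beats A and E; loses to C and B → score 2.
E: loses to A, C, B, and D → score 0.
B has the best pairwise record.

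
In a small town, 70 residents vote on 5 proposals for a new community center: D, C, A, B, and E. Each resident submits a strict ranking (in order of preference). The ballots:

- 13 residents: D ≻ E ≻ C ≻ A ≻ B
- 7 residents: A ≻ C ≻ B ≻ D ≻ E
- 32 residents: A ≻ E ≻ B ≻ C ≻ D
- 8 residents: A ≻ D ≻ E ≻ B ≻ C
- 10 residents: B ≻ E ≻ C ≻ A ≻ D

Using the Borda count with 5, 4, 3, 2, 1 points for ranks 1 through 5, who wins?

A

D: 13·5 + 7·2 + 32·1 + 8·4 + 10·1 = 153
C: 13·3 + 7·4 + 32·2 + 8·1 + 10·3 = 169
A: 13·2 + 7·5 + 32·5 + 8·5 + 10·2 = 281
B: 13·1 + 7·3 + 32·3 + 8·2 + 10·5 = 196
E: 13·4 + 7·1 + 32·4 + 8·3 + 10·4 = 251
A has the highest Borda score (281).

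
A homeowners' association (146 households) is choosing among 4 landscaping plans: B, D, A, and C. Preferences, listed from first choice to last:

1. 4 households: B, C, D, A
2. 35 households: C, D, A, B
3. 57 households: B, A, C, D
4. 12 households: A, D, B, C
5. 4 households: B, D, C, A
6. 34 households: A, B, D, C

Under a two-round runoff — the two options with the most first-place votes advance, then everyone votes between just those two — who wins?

Round 1 first-place votes: B 65, D 0, A 46, C 35.
B and A advance.
Runoff: B is preferred to A by 65 voters; A by 81.
A wins the runoff.

A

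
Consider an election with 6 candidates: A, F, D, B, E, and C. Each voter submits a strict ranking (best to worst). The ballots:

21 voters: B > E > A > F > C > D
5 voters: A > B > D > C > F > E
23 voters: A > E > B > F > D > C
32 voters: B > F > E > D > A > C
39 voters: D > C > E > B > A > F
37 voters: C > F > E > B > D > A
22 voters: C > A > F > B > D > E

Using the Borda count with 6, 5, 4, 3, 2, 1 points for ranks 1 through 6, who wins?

A: 21·4 + 5·6 + 23·6 + 32·2 + 39·2 + 37·1 + 22·5 = 541
F: 21·3 + 5·2 + 23·3 + 32·5 + 39·1 + 37·5 + 22·4 = 614
D: 21·1 + 5·4 + 23·2 + 32·3 + 39·6 + 37·2 + 22·2 = 535
B: 21·6 + 5·5 + 23·4 + 32·6 + 39·3 + 37·3 + 22·3 = 729
E: 21·5 + 5·1 + 23·5 + 32·4 + 39·4 + 37·4 + 22·1 = 679
C: 21·2 + 5·3 + 23·1 + 32·1 + 39·5 + 37·6 + 22·6 = 661
B has the highest Borda score (729).

B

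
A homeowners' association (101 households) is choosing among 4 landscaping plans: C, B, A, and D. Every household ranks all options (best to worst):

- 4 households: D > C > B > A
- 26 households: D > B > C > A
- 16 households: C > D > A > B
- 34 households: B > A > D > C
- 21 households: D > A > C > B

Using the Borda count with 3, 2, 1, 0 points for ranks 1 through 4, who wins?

D

C: 4·2 + 26·1 + 16·3 + 34·0 + 21·1 = 103
B: 4·1 + 26·2 + 16·0 + 34·3 + 21·0 = 158
A: 4·0 + 26·0 + 16·1 + 34·2 + 21·2 = 126
D: 4·3 + 26·3 + 16·2 + 34·1 + 21·3 = 219
D has the highest Borda score (219).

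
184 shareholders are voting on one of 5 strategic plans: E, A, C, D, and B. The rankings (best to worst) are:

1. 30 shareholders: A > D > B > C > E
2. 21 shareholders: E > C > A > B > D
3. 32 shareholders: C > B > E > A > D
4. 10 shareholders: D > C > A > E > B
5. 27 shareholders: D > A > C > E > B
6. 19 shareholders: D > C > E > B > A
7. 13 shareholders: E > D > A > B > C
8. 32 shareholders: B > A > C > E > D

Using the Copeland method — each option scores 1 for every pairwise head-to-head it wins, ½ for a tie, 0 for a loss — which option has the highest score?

E: beats D; loses to A, C, and B → score 1.
A: beats E, C, D, and B → score 4.
C: beats E and B; loses to A and D → score 2.
D: beats C and B; loses to E and A → score 2.
B: beats E; loses to A, C, and D → score 1.
A has the best pairwise record.

A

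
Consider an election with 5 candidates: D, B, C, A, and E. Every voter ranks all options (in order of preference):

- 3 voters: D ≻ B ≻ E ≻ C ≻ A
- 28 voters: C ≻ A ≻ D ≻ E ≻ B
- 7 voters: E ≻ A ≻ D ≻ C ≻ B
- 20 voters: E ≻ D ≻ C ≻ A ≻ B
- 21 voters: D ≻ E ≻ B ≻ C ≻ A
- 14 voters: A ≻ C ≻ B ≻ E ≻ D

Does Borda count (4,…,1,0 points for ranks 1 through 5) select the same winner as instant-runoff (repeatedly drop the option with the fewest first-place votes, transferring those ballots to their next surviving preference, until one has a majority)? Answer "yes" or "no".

Borda — scores: D 226, B 79, C 225, A 181, E 219. Winner: D.
Instant-runoff — R1 D 24, B 0, C 28, A 14, E 27 (B out); R2 D 24, C 28, A 14, E 27 (A out); R3 D 24, C 42, E 27 (D out); R4 C 42, E 51 (E winner). Winner: E.
The two methods disagree.

no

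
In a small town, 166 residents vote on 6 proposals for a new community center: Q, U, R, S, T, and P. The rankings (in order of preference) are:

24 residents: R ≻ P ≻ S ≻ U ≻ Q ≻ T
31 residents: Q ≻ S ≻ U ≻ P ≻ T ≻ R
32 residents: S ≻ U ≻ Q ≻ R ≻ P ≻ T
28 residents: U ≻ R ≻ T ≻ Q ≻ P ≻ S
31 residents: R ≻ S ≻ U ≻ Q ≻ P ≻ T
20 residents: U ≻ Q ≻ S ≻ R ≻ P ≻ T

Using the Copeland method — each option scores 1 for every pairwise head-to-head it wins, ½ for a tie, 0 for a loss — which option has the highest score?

S

Q: beats T and P; ties R; loses to U and S → score 2.5.
U: beats Q, R, T, and P; loses to S → score 4.
R: beats T and P; ties Q and S; loses to U → score 3.
S: beats Q, U, T, and P; ties R → score 4.5.
T: loses to Q, U, R, S, and P → score 0.
P: beats T; loses to Q, U, R, and S → score 1.
S has the best pairwise record.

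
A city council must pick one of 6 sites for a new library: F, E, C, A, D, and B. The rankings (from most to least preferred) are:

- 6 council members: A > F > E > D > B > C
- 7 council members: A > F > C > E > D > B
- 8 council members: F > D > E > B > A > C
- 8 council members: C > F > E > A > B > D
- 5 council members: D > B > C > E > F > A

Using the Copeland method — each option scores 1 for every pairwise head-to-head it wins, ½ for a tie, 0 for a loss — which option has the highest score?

F: beats E, C, A, D, and B → score 5.
E: beats A, D, and B; loses to F and C → score 3.
C: beats E; loses to F, A, D, and B → score 1.
A: beats C, D, and B; loses to F and E → score 3.
D: beats C and B; loses to F, E, and A → score 2.
B: beats C; loses to F, E, A, and D → score 1.
F has the best pairwise record.

F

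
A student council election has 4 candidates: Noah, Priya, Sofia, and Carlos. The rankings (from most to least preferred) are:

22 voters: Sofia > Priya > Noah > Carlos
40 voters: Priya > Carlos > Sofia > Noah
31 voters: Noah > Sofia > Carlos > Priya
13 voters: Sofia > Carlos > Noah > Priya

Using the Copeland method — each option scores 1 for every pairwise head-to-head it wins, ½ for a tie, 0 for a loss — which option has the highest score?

Sofia

Noah: ties Carlos; loses to Priya and Sofia → score 0.5.
Priya: beats Noah and Carlos; loses to Sofia → score 2.
Sofia: beats Noah, Priya, and Carlos → score 3.
Carlos: ties Noah; loses to Priya and Sofia → score 0.5.
Sofia has the best pairwise record.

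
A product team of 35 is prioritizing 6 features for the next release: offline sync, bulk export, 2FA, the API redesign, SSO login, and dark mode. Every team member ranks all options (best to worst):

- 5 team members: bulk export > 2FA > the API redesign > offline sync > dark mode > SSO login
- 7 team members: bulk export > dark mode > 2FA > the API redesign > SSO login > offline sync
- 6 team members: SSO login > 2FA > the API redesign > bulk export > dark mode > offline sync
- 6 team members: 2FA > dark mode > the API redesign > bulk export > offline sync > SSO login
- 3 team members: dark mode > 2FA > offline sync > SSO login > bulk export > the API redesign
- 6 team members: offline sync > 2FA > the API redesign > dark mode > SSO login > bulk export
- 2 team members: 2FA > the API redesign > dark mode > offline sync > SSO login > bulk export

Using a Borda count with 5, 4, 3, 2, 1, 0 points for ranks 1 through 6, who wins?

offline sync: 5·2 + 7·0 + 6·0 + 6·1 + 3·3 + 6·5 + 2·2 = 59
bulk export: 5·5 + 7·5 + 6·2 + 6·2 + 3·1 + 6·0 + 2·0 = 87
2FA: 5·4 + 7·3 + 6·4 + 6·5 + 3·4 + 6·4 + 2·5 = 141
the API redesign: 5·3 + 7·2 + 6·3 + 6·3 + 3·0 + 6·3 + 2·4 = 91
SSO login: 5·0 + 7·1 + 6·5 + 6·0 + 3·2 + 6·1 + 2·1 = 51
dark mode: 5·1 + 7·4 + 6·1 + 6·4 + 3·5 + 6·2 + 2·3 = 96
2FA has the highest Borda score (141).

2FA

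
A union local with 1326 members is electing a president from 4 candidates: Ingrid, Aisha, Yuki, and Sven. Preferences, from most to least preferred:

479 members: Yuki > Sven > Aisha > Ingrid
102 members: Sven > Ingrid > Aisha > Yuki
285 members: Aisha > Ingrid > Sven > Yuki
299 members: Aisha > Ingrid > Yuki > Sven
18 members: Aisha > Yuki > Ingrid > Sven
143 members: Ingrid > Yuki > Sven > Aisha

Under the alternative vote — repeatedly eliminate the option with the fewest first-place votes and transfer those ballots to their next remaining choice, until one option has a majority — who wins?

Round 1: Ingrid 143, Aisha 602, Yuki 479, Sven 102. Eliminate Sven.
Round 2: Ingrid 245, Aisha 602, Yuki 479. Eliminate Ingrid.
Round 3: Aisha 704, Yuki 622. Aisha has a majority.

Aisha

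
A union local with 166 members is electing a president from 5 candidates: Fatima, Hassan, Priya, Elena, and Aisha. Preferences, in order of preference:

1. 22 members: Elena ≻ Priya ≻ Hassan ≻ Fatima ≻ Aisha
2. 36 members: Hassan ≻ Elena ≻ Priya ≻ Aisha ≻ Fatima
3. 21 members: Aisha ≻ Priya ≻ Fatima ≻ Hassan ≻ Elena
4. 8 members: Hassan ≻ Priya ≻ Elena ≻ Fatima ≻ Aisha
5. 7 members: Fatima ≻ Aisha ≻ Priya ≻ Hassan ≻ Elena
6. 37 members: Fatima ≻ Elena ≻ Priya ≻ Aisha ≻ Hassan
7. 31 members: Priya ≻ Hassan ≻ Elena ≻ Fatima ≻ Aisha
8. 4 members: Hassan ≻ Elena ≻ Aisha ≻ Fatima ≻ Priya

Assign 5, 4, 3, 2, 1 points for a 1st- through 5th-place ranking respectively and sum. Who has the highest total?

Fatima: 22·2 + 36·1 + 21·3 + 8·2 + 7·5 + 37·5 + 31·2 + 4·2 = 449
Hassan: 22·3 + 36·5 + 21·2 + 8·5 + 7·2 + 37·1 + 31·4 + 4·5 = 523
Priya: 22·4 + 36·3 + 21·4 + 8·4 + 7·3 + 37·3 + 31·5 + 4·1 = 603
Elena: 22·5 + 36·4 + 21·1 + 8·3 + 7·1 + 37·4 + 31·3 + 4·4 = 563
Aisha: 22·1 + 36·2 + 21·5 + 8·1 + 7·4 + 37·2 + 31·1 + 4·3 = 352
Priya has the highest Borda score (603).

Priya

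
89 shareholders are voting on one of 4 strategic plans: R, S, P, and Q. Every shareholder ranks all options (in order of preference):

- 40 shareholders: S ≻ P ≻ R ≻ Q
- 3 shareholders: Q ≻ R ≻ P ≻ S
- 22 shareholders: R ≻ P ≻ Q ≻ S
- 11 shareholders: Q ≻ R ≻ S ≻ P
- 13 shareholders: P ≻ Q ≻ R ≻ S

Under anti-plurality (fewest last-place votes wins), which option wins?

Last-place votes: R 0, S 38, P 11, Q 40.
R is ranked last by the fewest voters, so R wins.

R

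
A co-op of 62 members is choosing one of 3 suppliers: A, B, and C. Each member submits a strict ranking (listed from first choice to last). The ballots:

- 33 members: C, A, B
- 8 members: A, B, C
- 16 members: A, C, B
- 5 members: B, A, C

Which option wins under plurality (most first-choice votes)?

First-place votes: A 24, B 5, C 33.
C has the most first-place votes.

C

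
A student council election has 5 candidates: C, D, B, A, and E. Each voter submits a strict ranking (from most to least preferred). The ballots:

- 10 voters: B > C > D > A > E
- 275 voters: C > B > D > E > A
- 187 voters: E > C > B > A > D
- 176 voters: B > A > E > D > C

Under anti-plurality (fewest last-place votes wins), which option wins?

Last-place votes: C 176, D 187, B 0, A 275, E 10.
B is ranked last by the fewest voters, so B wins.

B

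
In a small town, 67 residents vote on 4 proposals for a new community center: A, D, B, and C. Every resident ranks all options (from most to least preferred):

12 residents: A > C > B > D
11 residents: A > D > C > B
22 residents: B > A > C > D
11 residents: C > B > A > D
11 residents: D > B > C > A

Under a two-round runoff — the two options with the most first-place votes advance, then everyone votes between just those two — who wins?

Round 1 first-place votes: A 23, D 11, B 22, C 11.
A and B advance.
Runoff: A is preferred to B by 23 voters; B by 44.
B wins the runoff.

B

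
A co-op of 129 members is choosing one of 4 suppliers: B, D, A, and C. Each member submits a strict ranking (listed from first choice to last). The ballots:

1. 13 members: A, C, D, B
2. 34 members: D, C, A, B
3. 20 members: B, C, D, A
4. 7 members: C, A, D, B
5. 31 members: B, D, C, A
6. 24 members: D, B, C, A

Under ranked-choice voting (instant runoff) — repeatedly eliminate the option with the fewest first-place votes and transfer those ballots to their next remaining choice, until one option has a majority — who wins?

Round 1: B 51, D 58, A 13, C 7. Eliminate C.
Round 2: B 51, D 58, A 20. Eliminate A.
Round 3: B 51, D 78. D has a majority.

D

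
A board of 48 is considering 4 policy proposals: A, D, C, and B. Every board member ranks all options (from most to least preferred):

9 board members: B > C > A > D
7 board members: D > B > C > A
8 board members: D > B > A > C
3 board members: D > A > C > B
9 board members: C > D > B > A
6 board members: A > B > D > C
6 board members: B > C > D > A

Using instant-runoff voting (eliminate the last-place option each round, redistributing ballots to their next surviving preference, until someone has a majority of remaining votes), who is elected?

D

Round 1: A 6, D 18, C 9, B 15. Eliminate A.
Round 2: D 18, C 9, B 21. Eliminate C.
Round 3: D 27, B 21. D has a majority.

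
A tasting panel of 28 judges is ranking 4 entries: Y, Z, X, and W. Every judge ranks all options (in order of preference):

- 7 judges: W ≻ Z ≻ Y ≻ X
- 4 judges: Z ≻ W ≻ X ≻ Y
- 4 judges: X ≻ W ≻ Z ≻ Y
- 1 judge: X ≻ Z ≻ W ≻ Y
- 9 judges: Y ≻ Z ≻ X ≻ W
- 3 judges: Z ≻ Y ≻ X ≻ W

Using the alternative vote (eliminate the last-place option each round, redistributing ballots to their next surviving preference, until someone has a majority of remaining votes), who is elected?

Round 1: Y 9, Z 7, X 5, W 7. Eliminate X.
Round 2: Y 9, Z 8, W 11. Eliminate Z.
Round 3: Y 12, W 16. W has a majority.

W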